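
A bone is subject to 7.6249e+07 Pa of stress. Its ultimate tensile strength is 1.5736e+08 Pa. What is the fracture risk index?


FRI = applied / ultimate
FRI = 7.6249e+07 / 1.5736e+08
FRI = 0.4846


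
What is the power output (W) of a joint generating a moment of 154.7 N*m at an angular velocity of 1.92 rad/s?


P = M * omega
P = 154.7 * 1.92
P = 297.0240


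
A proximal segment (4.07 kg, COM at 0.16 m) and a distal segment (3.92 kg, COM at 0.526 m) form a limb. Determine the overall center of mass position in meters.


COM = (m1*x1 + m2*x2) / (m1 + m2)
COM = (4.07*0.16 + 3.92*0.526) / (4.07 + 3.92)
Numerator = 2.7131
Denominator = 7.9900
COM = 0.3396


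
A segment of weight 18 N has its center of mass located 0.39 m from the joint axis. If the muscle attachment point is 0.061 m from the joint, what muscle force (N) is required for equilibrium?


F_muscle = W * d_load / d_muscle
F_muscle = 18 * 0.39 / 0.061
Numerator = 7.0200
F_muscle = 115.0820


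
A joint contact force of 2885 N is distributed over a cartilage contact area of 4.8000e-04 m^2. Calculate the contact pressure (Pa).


P = F / A
P = 2885 / 4.8000e-04
P = 6.0104e+06


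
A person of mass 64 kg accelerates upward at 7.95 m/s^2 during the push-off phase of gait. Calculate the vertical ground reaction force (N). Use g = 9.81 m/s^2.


GRF = m * (g + a)
GRF = 64 * (9.81 + 7.95)
GRF = 64 * 17.7600
GRF = 1136.6400


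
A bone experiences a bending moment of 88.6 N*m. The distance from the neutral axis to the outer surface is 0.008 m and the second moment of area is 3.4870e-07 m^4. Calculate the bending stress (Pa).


sigma = M * c / I
sigma = 88.6 * 0.008 / 3.4870e-07
M * c = 0.7088
sigma = 2.0327e+06


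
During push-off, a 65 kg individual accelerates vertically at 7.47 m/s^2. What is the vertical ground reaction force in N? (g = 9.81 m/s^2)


GRF = m * (g + a)
GRF = 65 * (9.81 + 7.47)
GRF = 65 * 17.2800
GRF = 1123.2000


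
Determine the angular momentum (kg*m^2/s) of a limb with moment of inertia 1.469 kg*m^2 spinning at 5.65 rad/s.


L = I * omega
L = 1.469 * 5.65
L = 8.2999


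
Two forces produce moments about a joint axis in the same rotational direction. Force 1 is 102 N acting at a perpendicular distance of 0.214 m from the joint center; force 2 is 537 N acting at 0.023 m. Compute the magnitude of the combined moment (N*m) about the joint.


M = F1 * d1 + F2 * d2
M = 102 * 0.214 + 537 * 0.023
M = 21.8280 + 12.3510
M = 34.1790


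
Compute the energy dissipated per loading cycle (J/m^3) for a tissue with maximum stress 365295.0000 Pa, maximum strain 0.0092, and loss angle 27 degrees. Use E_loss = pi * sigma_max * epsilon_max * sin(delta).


E_loss = pi * sigma_max * epsilon_max * sin(delta)
delta = 27 deg = 0.4712 rad
sin(delta) = 0.4540
E_loss = pi * 365295.0000 * 0.0092 * 0.4540
E_loss = 4793.2292


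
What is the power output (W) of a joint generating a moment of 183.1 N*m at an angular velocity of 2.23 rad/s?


P = M * omega
P = 183.1 * 2.23
P = 408.3130


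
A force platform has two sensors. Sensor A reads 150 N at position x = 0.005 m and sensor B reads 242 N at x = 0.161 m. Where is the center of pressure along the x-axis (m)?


COP_x = (F1*x1 + F2*x2) / (F1 + F2)
COP_x = (150*0.005 + 242*0.161) / (150 + 242)
Numerator = 39.7120
Denominator = 392
COP_x = 0.1013


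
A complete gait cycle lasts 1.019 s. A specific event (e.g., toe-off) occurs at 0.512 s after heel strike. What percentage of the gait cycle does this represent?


pct = (event_time / cycle_time) * 100
pct = (0.512 / 1.019) * 100
ratio = 0.5025
pct = 50.2453


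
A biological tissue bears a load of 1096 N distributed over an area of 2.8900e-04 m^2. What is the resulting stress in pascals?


stress = F / A
stress = 1096 / 2.8900e-04
stress = 3.7924e+06


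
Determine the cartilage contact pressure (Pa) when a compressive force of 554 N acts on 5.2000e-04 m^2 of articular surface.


P = F / A
P = 554 / 5.2000e-04
P = 1.0654e+06


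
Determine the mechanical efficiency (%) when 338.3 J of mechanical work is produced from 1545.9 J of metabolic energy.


eta = (W_mech / E_meta) * 100
eta = (338.3 / 1545.9) * 100
ratio = 0.2188
eta = 21.8837


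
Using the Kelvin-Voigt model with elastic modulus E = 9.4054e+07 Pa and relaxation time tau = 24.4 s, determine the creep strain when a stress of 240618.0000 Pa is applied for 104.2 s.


epsilon(t) = (sigma/E) * (1 - exp(-t/tau))
sigma/E = 240618.0000 / 9.4054e+07 = 0.0026
exp(-t/tau) = exp(-104.2 / 24.4) = 0.0140
epsilon = 0.0026 * (1 - 0.0140)
epsilon = 0.0025


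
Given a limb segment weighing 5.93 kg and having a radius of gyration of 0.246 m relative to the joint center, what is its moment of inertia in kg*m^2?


I = m * k^2
I = 5.93 * 0.246^2
k^2 = 0.0605
I = 0.3589


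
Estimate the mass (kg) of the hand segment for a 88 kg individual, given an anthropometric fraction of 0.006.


m_segment = body_mass * fraction
m_segment = 88 * 0.006
m_segment = 0.5280


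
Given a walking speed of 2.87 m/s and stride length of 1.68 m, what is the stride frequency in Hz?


f = v / stride_length
f = 2.87 / 1.68
f = 1.7083


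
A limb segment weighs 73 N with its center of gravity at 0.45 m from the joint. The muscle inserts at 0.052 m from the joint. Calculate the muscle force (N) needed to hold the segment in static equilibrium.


F_muscle = W * d_load / d_muscle
F_muscle = 73 * 0.45 / 0.052
Numerator = 32.8500
F_muscle = 631.7308


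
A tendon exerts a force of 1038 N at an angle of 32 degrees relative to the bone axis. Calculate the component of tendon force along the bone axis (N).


F_eff = F_tendon * cos(theta)
theta = 32 deg = 0.5585 rad
cos(theta) = 0.8480
F_eff = 1038 * 0.8480
F_eff = 880.2739


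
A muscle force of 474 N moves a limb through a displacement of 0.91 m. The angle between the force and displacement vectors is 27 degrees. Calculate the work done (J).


W = F * d * cos(theta)
theta = 27 deg = 0.4712 rad
cos(theta) = 0.8910
W = 474 * 0.91 * 0.8910
W = 384.3268


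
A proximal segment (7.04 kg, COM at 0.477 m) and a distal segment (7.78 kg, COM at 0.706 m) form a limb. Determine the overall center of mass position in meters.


COM = (m1*x1 + m2*x2) / (m1 + m2)
COM = (7.04*0.477 + 7.78*0.706) / (7.04 + 7.78)
Numerator = 8.8508
Denominator = 14.8200
COM = 0.5972


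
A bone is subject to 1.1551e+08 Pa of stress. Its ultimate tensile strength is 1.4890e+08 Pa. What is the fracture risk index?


FRI = applied / ultimate
FRI = 1.1551e+08 / 1.4890e+08
FRI = 0.7758


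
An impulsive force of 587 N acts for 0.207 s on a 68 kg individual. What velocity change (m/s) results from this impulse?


J = F * dt = 587 * 0.207 = 121.5090 N*s
delta_v = J / m
delta_v = 121.5090 / 68
delta_v = 1.7869


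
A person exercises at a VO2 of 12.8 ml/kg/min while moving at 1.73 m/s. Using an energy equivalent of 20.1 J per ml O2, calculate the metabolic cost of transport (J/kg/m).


Power per kg = VO2 * 20.1 / 60
Power per kg = 12.8 * 20.1 / 60 = 4.2880 W/kg
Cost = power_per_kg / speed
Cost = 4.2880 / 1.73
Cost = 2.4786


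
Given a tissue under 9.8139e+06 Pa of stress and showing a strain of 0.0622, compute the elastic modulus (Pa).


E = stress / strain
E = 9.8139e+06 / 0.0622
E = 1.5778e+08


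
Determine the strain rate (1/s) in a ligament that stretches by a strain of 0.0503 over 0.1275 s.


strain_rate = delta_strain / delta_t
strain_rate = 0.0503 / 0.1275
strain_rate = 0.3945


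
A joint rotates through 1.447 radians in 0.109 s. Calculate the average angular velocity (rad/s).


omega = delta_theta / delta_t
omega = 1.447 / 0.109
omega = 13.2752


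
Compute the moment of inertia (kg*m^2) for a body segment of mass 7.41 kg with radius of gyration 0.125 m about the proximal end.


I = m * k^2
I = 7.41 * 0.125^2
k^2 = 0.0156
I = 0.1158


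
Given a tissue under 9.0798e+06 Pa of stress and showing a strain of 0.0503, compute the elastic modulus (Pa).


E = stress / strain
E = 9.0798e+06 / 0.0503
E = 1.8051e+08


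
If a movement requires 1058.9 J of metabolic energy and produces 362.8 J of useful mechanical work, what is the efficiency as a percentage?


eta = (W_mech / E_meta) * 100
eta = (362.8 / 1058.9) * 100
ratio = 0.3426
eta = 34.2620


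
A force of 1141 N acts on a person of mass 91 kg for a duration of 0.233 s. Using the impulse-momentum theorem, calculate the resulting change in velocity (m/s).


J = F * dt = 1141 * 0.233 = 265.8530 N*s
delta_v = J / m
delta_v = 265.8530 / 91
delta_v = 2.9215


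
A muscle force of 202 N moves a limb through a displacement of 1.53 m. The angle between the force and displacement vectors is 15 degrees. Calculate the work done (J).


W = F * d * cos(theta)
theta = 15 deg = 0.2618 rad
cos(theta) = 0.9659
W = 202 * 1.53 * 0.9659
W = 298.5290


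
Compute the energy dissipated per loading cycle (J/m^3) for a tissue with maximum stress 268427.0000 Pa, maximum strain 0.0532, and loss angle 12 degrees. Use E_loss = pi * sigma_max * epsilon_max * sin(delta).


E_loss = pi * sigma_max * epsilon_max * sin(delta)
delta = 12 deg = 0.2094 rad
sin(delta) = 0.2079
E_loss = pi * 268427.0000 * 0.0532 * 0.2079
E_loss = 9327.5291


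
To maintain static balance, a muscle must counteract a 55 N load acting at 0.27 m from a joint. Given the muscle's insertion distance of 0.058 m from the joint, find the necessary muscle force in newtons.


F_muscle = W * d_load / d_muscle
F_muscle = 55 * 0.27 / 0.058
Numerator = 14.8500
F_muscle = 256.0345


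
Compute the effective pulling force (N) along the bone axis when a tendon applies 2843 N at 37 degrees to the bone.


F_eff = F_tendon * cos(theta)
theta = 37 deg = 0.6458 rad
cos(theta) = 0.7986
F_eff = 2843 * 0.7986
F_eff = 2270.5208


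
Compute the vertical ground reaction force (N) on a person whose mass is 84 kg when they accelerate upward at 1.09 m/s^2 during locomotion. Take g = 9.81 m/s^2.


GRF = m * (g + a)
GRF = 84 * (9.81 + 1.09)
GRF = 84 * 10.9000
GRF = 915.6000


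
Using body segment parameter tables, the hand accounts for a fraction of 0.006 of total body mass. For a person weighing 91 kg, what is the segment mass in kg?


m_segment = body_mass * fraction
m_segment = 91 * 0.006
m_segment = 0.5460


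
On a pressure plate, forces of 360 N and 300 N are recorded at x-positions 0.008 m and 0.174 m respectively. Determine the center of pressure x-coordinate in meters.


COP_x = (F1*x1 + F2*x2) / (F1 + F2)
COP_x = (360*0.008 + 300*0.174) / (360 + 300)
Numerator = 55.0800
Denominator = 660
COP_x = 0.0835


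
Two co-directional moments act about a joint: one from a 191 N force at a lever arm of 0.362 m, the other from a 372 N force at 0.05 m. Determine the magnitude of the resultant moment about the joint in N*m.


M = F1 * d1 + F2 * d2
M = 191 * 0.362 + 372 * 0.05
M = 69.1420 + 18.6000
M = 87.7420


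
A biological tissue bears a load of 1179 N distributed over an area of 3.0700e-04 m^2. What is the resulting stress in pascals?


stress = F / A
stress = 1179 / 3.0700e-04
stress = 3.8404e+06


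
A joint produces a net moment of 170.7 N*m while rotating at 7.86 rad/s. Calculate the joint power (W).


P = M * omega
P = 170.7 * 7.86
P = 1341.7020


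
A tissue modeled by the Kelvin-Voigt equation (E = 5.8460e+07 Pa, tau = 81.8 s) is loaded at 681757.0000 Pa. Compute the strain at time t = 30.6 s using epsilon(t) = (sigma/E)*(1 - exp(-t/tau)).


epsilon(t) = (sigma/E) * (1 - exp(-t/tau))
sigma/E = 681757.0000 / 5.8460e+07 = 0.0117
exp(-t/tau) = exp(-30.6 / 81.8) = 0.6879
epsilon = 0.0117 * (1 - 0.6879)
epsilon = 0.0036


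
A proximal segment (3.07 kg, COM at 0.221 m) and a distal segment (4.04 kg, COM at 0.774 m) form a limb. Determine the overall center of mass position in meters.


COM = (m1*x1 + m2*x2) / (m1 + m2)
COM = (3.07*0.221 + 4.04*0.774) / (3.07 + 4.04)
Numerator = 3.8054
Denominator = 7.1100
COM = 0.5352


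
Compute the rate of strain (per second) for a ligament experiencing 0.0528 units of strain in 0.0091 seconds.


strain_rate = delta_strain / delta_t
strain_rate = 0.0528 / 0.0091
strain_rate = 5.8022


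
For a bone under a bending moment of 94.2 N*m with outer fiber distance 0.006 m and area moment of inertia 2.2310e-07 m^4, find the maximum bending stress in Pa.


sigma = M * c / I
sigma = 94.2 * 0.006 / 2.2310e-07
M * c = 0.5652
sigma = 2.5334e+06


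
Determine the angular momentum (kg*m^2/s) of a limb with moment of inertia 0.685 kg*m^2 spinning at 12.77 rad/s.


L = I * omega
L = 0.685 * 12.77
L = 8.7475


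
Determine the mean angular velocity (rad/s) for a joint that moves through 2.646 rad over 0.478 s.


omega = delta_theta / delta_t
omega = 2.646 / 0.478
omega = 5.5356


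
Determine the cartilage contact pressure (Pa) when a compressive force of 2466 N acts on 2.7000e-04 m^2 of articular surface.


P = F / A
P = 2466 / 2.7000e-04
P = 9.1333e+06


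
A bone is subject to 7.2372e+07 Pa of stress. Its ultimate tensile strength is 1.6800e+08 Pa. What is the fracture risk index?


FRI = applied / ultimate
FRI = 7.2372e+07 / 1.6800e+08
FRI = 0.4308


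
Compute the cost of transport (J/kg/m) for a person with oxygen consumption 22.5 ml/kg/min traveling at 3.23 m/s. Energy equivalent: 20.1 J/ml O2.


Power per kg = VO2 * 20.1 / 60
Power per kg = 22.5 * 20.1 / 60 = 7.5375 W/kg
Cost = power_per_kg / speed
Cost = 7.5375 / 3.23
Cost = 2.3336


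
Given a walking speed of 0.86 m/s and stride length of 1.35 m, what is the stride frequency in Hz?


f = v / stride_length
f = 0.86 / 1.35
f = 0.6370


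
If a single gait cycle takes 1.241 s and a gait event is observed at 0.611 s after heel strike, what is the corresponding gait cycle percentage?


pct = (event_time / cycle_time) * 100
pct = (0.611 / 1.241) * 100
ratio = 0.4923
pct = 49.2345


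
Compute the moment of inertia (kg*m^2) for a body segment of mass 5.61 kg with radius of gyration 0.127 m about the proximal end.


I = m * k^2
I = 5.61 * 0.127^2
k^2 = 0.0161
I = 0.0905


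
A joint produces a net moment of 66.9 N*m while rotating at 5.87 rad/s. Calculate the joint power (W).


P = M * omega
P = 66.9 * 5.87
P = 392.7030


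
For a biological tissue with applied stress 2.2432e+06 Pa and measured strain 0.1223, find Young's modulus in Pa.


E = stress / strain
E = 2.2432e+06 / 0.1223
E = 1.8342e+07


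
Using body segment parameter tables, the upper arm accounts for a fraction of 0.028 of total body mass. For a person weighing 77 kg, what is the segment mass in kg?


m_segment = body_mass * fraction
m_segment = 77 * 0.028
m_segment = 2.1560


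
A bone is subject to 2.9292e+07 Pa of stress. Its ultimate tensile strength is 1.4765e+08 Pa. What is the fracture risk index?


FRI = applied / ultimate
FRI = 2.9292e+07 / 1.4765e+08
FRI = 0.1984


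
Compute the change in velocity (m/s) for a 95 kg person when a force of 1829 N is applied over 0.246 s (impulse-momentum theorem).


J = F * dt = 1829 * 0.246 = 449.9340 N*s
delta_v = J / m
delta_v = 449.9340 / 95
delta_v = 4.7361


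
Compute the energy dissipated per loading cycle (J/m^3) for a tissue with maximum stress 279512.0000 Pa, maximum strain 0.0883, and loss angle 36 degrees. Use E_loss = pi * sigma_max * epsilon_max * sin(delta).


E_loss = pi * sigma_max * epsilon_max * sin(delta)
delta = 36 deg = 0.6283 rad
sin(delta) = 0.5878
E_loss = pi * 279512.0000 * 0.0883 * 0.5878
E_loss = 45575.3192


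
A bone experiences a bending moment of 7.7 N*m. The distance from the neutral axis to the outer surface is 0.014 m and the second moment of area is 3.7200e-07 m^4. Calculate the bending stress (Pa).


sigma = M * c / I
sigma = 7.7 * 0.014 / 3.7200e-07
M * c = 0.1078
sigma = 289784.9462


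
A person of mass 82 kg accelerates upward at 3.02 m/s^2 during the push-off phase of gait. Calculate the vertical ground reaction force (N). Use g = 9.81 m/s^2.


GRF = m * (g + a)
GRF = 82 * (9.81 + 3.02)
GRF = 82 * 12.8300
GRF = 1052.0600


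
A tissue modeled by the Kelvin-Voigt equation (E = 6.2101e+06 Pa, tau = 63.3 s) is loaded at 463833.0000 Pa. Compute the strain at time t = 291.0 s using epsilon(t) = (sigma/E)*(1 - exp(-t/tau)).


epsilon(t) = (sigma/E) * (1 - exp(-t/tau))
sigma/E = 463833.0000 / 6.2101e+06 = 0.0747
exp(-t/tau) = exp(-291.0 / 63.3) = 0.0101
epsilon = 0.0747 * (1 - 0.0101)
epsilon = 0.0739


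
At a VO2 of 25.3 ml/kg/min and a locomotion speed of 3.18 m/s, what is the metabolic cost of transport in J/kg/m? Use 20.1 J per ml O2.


Power per kg = VO2 * 20.1 / 60
Power per kg = 25.3 * 20.1 / 60 = 8.4755 W/kg
Cost = power_per_kg / speed
Cost = 8.4755 / 3.18
Cost = 2.6653


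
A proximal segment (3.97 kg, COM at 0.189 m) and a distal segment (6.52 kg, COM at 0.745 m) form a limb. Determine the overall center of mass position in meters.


COM = (m1*x1 + m2*x2) / (m1 + m2)
COM = (3.97*0.189 + 6.52*0.745) / (3.97 + 6.52)
Numerator = 5.6077
Denominator = 10.4900
COM = 0.5346


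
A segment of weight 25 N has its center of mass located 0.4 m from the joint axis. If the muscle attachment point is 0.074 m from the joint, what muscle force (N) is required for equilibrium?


F_muscle = W * d_load / d_muscle
F_muscle = 25 * 0.4 / 0.074
Numerator = 10.0000
F_muscle = 135.1351


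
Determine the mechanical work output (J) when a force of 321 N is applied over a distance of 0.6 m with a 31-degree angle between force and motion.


W = F * d * cos(theta)
theta = 31 deg = 0.5411 rad
cos(theta) = 0.8572
W = 321 * 0.6 * 0.8572
W = 165.0904


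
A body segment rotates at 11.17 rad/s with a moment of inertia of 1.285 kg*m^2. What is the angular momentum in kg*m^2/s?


L = I * omega
L = 1.285 * 11.17
L = 14.3534


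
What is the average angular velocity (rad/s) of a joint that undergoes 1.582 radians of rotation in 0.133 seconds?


omega = delta_theta / delta_t
omega = 1.582 / 0.133
omega = 11.8947


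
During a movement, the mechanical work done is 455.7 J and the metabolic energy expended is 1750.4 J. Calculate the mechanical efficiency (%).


eta = (W_mech / E_meta) * 100
eta = (455.7 / 1750.4) * 100
ratio = 0.2603
eta = 26.0340


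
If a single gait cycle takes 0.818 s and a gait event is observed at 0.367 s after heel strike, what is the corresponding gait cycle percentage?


pct = (event_time / cycle_time) * 100
pct = (0.367 / 0.818) * 100
ratio = 0.4487
pct = 44.8655


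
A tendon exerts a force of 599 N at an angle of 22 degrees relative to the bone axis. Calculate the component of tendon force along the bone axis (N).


F_eff = F_tendon * cos(theta)
theta = 22 deg = 0.3840 rad
cos(theta) = 0.9272
F_eff = 599 * 0.9272
F_eff = 555.3831


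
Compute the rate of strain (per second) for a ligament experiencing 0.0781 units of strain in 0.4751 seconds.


strain_rate = delta_strain / delta_t
strain_rate = 0.0781 / 0.4751
strain_rate = 0.1644


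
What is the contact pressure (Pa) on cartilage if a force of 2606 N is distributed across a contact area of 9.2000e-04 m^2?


P = F / A
P = 2606 / 9.2000e-04
P = 2.8326e+06


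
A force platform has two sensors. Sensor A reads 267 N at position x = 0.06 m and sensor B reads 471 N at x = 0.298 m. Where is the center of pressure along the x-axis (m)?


COP_x = (F1*x1 + F2*x2) / (F1 + F2)
COP_x = (267*0.06 + 471*0.298) / (267 + 471)
Numerator = 156.3780
Denominator = 738
COP_x = 0.2119


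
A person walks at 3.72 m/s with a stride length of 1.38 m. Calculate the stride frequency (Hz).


f = v / stride_length
f = 3.72 / 1.38
f = 2.6957


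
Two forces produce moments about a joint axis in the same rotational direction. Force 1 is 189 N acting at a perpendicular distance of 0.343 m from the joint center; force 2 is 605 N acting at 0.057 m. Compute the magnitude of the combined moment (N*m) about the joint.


M = F1 * d1 + F2 * d2
M = 189 * 0.343 + 605 * 0.057
M = 64.8270 + 34.4850
M = 99.3120


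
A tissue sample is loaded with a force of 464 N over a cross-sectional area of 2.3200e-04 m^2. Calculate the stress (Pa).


stress = F / A
stress = 464 / 2.3200e-04
stress = 2.0000e+06


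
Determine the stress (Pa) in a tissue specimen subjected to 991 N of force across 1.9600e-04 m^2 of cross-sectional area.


stress = F / A
stress = 991 / 1.9600e-04
stress = 5.0561e+06


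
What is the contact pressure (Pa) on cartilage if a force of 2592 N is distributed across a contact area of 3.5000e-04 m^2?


P = F / A
P = 2592 / 3.5000e-04
P = 7.4057e+06


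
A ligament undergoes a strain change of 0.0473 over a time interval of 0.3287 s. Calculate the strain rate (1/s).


strain_rate = delta_strain / delta_t
strain_rate = 0.0473 / 0.3287
strain_rate = 0.1439


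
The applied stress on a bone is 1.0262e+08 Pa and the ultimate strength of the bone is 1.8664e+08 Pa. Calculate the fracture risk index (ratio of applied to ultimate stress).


FRI = applied / ultimate
FRI = 1.0262e+08 / 1.8664e+08
FRI = 0.5498


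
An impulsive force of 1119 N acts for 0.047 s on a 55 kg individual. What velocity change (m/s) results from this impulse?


J = F * dt = 1119 * 0.047 = 52.5930 N*s
delta_v = J / m
delta_v = 52.5930 / 55
delta_v = 0.9562


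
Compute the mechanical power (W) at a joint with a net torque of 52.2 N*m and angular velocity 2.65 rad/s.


P = M * omega
P = 52.2 * 2.65
P = 138.3300


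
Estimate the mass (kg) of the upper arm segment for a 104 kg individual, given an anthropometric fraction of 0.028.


m_segment = body_mass * fraction
m_segment = 104 * 0.028
m_segment = 2.9120


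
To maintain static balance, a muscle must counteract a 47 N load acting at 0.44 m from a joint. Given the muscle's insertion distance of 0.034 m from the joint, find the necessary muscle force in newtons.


F_muscle = W * d_load / d_muscle
F_muscle = 47 * 0.44 / 0.034
Numerator = 20.6800
F_muscle = 608.2353


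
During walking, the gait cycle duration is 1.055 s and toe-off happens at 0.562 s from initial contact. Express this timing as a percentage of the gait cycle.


pct = (event_time / cycle_time) * 100
pct = (0.562 / 1.055) * 100
ratio = 0.5327
pct = 53.2701


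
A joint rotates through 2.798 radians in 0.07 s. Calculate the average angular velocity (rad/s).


omega = delta_theta / delta_t
omega = 2.798 / 0.07
omega = 39.9714


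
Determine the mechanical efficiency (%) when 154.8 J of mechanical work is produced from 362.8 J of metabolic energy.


eta = (W_mech / E_meta) * 100
eta = (154.8 / 362.8) * 100
ratio = 0.4267
eta = 42.6681


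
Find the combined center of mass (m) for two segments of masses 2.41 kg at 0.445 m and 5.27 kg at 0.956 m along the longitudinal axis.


COM = (m1*x1 + m2*x2) / (m1 + m2)
COM = (2.41*0.445 + 5.27*0.956) / (2.41 + 5.27)
Numerator = 6.1106
Denominator = 7.6800
COM = 0.7956


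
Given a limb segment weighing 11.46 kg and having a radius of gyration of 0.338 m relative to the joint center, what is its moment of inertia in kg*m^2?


I = m * k^2
I = 11.46 * 0.338^2
k^2 = 0.1142
I = 1.3092


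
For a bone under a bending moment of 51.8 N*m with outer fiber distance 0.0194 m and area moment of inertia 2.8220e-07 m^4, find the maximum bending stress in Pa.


sigma = M * c / I
sigma = 51.8 * 0.0194 / 2.8220e-07
M * c = 1.0049
sigma = 3.5610e+06


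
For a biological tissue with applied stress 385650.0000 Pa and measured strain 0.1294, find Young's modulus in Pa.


E = stress / strain
E = 385650.0000 / 0.1294
E = 2.9803e+06


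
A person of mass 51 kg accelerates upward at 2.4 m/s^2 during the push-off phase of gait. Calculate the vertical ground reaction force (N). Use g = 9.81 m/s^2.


GRF = m * (g + a)
GRF = 51 * (9.81 + 2.4)
GRF = 51 * 12.2100
GRF = 622.7100


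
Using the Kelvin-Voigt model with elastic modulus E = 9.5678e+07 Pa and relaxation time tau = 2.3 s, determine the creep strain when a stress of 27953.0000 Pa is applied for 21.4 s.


epsilon(t) = (sigma/E) * (1 - exp(-t/tau))
sigma/E = 27953.0000 / 9.5678e+07 = 2.9216e-04
exp(-t/tau) = exp(-21.4 / 2.3) = 9.1028e-05
epsilon = 2.9216e-04 * (1 - 9.1028e-05)
epsilon = 2.9213e-04


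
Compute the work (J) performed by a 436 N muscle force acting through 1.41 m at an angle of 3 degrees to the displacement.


W = F * d * cos(theta)
theta = 3 deg = 0.0524 rad
cos(theta) = 0.9986
W = 436 * 1.41 * 0.9986
W = 613.9175


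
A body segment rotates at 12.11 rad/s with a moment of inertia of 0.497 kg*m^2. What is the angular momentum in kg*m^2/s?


L = I * omega
L = 0.497 * 12.11
L = 6.0187


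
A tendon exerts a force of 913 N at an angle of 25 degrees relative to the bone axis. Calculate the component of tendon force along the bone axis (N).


F_eff = F_tendon * cos(theta)
theta = 25 deg = 0.4363 rad
cos(theta) = 0.9063
F_eff = 913 * 0.9063
F_eff = 827.4590


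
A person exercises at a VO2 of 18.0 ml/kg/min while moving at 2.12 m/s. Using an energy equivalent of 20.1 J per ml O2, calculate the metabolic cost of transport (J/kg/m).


Power per kg = VO2 * 20.1 / 60
Power per kg = 18.0 * 20.1 / 60 = 6.0300 W/kg
Cost = power_per_kg / speed
Cost = 6.0300 / 2.12
Cost = 2.8443


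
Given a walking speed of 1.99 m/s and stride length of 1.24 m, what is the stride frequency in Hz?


f = v / stride_length
f = 1.99 / 1.24
f = 1.6048


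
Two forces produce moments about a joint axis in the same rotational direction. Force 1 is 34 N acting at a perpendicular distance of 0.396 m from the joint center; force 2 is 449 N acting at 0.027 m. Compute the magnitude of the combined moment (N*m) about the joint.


M = F1 * d1 + F2 * d2
M = 34 * 0.396 + 449 * 0.027
M = 13.4640 + 12.1230
M = 25.5870


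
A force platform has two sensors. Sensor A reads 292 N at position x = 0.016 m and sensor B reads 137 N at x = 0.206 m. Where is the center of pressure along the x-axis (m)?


COP_x = (F1*x1 + F2*x2) / (F1 + F2)
COP_x = (292*0.016 + 137*0.206) / (292 + 137)
Numerator = 32.8940
Denominator = 429
COP_x = 0.0767


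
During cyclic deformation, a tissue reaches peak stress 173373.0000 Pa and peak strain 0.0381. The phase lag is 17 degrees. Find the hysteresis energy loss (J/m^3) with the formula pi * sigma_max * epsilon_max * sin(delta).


E_loss = pi * sigma_max * epsilon_max * sin(delta)
delta = 17 deg = 0.2967 rad
sin(delta) = 0.2924
E_loss = pi * 173373.0000 * 0.0381 * 0.2924
E_loss = 6067.2467


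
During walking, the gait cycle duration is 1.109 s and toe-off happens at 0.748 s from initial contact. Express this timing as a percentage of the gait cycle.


pct = (event_time / cycle_time) * 100
pct = (0.748 / 1.109) * 100
ratio = 0.6745
pct = 67.4482


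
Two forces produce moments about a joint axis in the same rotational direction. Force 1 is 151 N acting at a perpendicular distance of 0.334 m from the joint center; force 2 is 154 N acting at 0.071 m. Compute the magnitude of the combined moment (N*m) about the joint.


M = F1 * d1 + F2 * d2
M = 151 * 0.334 + 154 * 0.071
M = 50.4340 + 10.9340
M = 61.3680


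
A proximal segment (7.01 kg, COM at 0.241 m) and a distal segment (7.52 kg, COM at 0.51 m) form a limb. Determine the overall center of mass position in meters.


COM = (m1*x1 + m2*x2) / (m1 + m2)
COM = (7.01*0.241 + 7.52*0.51) / (7.01 + 7.52)
Numerator = 5.5246
Denominator = 14.5300
COM = 0.3802


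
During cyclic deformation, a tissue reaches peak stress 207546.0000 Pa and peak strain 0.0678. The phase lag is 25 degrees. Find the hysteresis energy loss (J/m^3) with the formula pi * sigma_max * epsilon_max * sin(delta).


E_loss = pi * sigma_max * epsilon_max * sin(delta)
delta = 25 deg = 0.4363 rad
sin(delta) = 0.4226
E_loss = pi * 207546.0000 * 0.0678 * 0.4226
E_loss = 18682.8099


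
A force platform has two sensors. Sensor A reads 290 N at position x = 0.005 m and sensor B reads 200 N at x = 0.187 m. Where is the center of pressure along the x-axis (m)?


COP_x = (F1*x1 + F2*x2) / (F1 + F2)
COP_x = (290*0.005 + 200*0.187) / (290 + 200)
Numerator = 38.8500
Denominator = 490
COP_x = 0.0793


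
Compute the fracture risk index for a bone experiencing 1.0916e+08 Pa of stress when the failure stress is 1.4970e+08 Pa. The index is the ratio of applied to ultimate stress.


FRI = applied / ultimate
FRI = 1.0916e+08 / 1.4970e+08
FRI = 0.7292


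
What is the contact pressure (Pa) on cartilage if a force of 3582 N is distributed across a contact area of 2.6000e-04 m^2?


P = F / A
P = 3582 / 2.6000e-04
P = 1.3777e+07


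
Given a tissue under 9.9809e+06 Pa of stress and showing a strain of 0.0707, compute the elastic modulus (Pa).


E = stress / strain
E = 9.9809e+06 / 0.0707
E = 1.4117e+08


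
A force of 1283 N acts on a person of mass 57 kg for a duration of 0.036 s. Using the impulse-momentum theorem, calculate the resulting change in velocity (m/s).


J = F * dt = 1283 * 0.036 = 46.1880 N*s
delta_v = J / m
delta_v = 46.1880 / 57
delta_v = 0.8103


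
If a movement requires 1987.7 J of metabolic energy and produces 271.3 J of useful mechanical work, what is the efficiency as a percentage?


eta = (W_mech / E_meta) * 100
eta = (271.3 / 1987.7) * 100
ratio = 0.1365
eta = 13.6489


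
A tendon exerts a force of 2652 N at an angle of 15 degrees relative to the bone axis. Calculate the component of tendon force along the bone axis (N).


F_eff = F_tendon * cos(theta)
theta = 15 deg = 0.2618 rad
cos(theta) = 0.9659
F_eff = 2652 * 0.9659
F_eff = 2561.6353


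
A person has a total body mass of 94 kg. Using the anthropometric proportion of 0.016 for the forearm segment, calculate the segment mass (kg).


m_segment = body_mass * fraction
m_segment = 94 * 0.016
m_segment = 1.5040


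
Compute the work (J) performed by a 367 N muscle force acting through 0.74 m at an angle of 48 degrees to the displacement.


W = F * d * cos(theta)
theta = 48 deg = 0.8378 rad
cos(theta) = 0.6691
W = 367 * 0.74 * 0.6691
W = 181.7225


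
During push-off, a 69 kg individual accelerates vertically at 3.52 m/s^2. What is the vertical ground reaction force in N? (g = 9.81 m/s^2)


GRF = m * (g + a)
GRF = 69 * (9.81 + 3.52)
GRF = 69 * 13.3300
GRF = 919.7700


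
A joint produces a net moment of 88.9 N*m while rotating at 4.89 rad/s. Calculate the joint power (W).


P = M * omega
P = 88.9 * 4.89
P = 434.7210


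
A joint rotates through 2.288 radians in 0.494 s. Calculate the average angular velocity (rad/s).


omega = delta_theta / delta_t
omega = 2.288 / 0.494
omega = 4.6316


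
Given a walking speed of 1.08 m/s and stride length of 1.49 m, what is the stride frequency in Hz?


f = v / stride_length
f = 1.08 / 1.49
f = 0.7248


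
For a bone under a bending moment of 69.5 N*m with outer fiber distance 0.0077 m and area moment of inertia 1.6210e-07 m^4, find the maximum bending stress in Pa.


sigma = M * c / I
sigma = 69.5 * 0.0077 / 1.6210e-07
M * c = 0.5352
sigma = 3.3014e+06


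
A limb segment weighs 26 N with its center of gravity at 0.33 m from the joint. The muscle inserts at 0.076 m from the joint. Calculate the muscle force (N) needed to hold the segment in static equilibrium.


F_muscle = W * d_load / d_muscle
F_muscle = 26 * 0.33 / 0.076
Numerator = 8.5800
F_muscle = 112.8947


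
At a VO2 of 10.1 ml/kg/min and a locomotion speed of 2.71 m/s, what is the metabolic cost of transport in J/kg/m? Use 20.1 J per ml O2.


Power per kg = VO2 * 20.1 / 60
Power per kg = 10.1 * 20.1 / 60 = 3.3835 W/kg
Cost = power_per_kg / speed
Cost = 3.3835 / 2.71
Cost = 1.2485


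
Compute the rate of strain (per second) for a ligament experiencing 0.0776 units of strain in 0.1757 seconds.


strain_rate = delta_strain / delta_t
strain_rate = 0.0776 / 0.1757
strain_rate = 0.4417


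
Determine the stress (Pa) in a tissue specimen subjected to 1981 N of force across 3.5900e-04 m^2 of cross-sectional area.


stress = F / A
stress = 1981 / 3.5900e-04
stress = 5.5181e+06


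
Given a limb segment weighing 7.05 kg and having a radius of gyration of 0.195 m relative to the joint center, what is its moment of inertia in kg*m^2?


I = m * k^2
I = 7.05 * 0.195^2
k^2 = 0.0380
I = 0.2681


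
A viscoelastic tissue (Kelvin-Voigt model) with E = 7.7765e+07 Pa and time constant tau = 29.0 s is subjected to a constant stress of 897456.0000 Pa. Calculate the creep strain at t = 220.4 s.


epsilon(t) = (sigma/E) * (1 - exp(-t/tau))
sigma/E = 897456.0000 / 7.7765e+07 = 0.0115
exp(-t/tau) = exp(-220.4 / 29.0) = 5.0045e-04
epsilon = 0.0115 * (1 - 5.0045e-04)
epsilon = 0.0115


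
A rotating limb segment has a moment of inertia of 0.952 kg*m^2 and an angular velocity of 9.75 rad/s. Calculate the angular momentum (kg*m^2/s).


L = I * omega
L = 0.952 * 9.75
L = 9.2820


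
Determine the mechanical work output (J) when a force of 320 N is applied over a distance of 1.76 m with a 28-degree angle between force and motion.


W = F * d * cos(theta)
theta = 28 deg = 0.4887 rad
cos(theta) = 0.8829
W = 320 * 1.76 * 0.8829
W = 497.2761


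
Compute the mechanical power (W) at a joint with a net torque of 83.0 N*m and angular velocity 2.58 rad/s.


P = M * omega
P = 83.0 * 2.58
P = 214.1400


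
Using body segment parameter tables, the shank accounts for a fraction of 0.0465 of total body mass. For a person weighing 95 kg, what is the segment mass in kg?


m_segment = body_mass * fraction
m_segment = 95 * 0.0465
m_segment = 4.4175


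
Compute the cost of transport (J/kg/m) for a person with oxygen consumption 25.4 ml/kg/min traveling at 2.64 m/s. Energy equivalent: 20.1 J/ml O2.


Power per kg = VO2 * 20.1 / 60
Power per kg = 25.4 * 20.1 / 60 = 8.5090 W/kg
Cost = power_per_kg / speed
Cost = 8.5090 / 2.64
Cost = 3.2231


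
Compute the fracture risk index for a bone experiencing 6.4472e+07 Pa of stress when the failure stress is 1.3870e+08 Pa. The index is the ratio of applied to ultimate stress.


FRI = applied / ultimate
FRI = 6.4472e+07 / 1.3870e+08
FRI = 0.4648


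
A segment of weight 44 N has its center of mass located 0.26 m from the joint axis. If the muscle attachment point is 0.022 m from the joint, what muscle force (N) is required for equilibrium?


F_muscle = W * d_load / d_muscle
F_muscle = 44 * 0.26 / 0.022
Numerator = 11.4400
F_muscle = 520.0000


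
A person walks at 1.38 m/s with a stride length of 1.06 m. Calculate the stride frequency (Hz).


f = v / stride_length
f = 1.38 / 1.06
f = 1.3019


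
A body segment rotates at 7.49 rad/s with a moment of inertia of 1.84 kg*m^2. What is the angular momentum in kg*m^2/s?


L = I * omega
L = 1.84 * 7.49
L = 13.7816


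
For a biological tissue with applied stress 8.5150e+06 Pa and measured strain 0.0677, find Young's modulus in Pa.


E = stress / strain
E = 8.5150e+06 / 0.0677
E = 1.2578e+08


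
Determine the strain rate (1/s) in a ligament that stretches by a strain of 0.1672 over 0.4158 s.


strain_rate = delta_strain / delta_t
strain_rate = 0.1672 / 0.4158
strain_rate = 0.4021


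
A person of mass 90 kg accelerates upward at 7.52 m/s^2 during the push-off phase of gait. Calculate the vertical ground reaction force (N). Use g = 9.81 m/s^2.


GRF = m * (g + a)
GRF = 90 * (9.81 + 7.52)
GRF = 90 * 17.3300
GRF = 1559.7000


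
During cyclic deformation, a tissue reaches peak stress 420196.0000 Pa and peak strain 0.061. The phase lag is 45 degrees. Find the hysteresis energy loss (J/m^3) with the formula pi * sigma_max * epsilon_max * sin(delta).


E_loss = pi * sigma_max * epsilon_max * sin(delta)
delta = 45 deg = 0.7854 rad
sin(delta) = 0.7071
E_loss = pi * 420196.0000 * 0.061 * 0.7071
E_loss = 56939.8900


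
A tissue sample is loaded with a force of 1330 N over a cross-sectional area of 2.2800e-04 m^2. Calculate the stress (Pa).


stress = F / A
stress = 1330 / 2.2800e-04
stress = 5.8333e+06


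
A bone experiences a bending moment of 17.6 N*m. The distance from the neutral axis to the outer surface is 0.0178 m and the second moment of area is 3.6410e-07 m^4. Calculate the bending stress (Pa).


sigma = M * c / I
sigma = 17.6 * 0.0178 / 3.6410e-07
M * c = 0.3133
sigma = 860422.9607


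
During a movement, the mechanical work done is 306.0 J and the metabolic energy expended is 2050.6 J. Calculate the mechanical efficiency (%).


eta = (W_mech / E_meta) * 100
eta = (306.0 / 2050.6) * 100
ratio = 0.1492
eta = 14.9225


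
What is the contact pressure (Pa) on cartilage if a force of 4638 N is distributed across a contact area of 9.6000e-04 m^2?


P = F / A
P = 4638 / 9.6000e-04
P = 4.8312e+06


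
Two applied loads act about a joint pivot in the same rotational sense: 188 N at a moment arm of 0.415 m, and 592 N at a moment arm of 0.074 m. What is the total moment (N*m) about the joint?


M = F1 * d1 + F2 * d2
M = 188 * 0.415 + 592 * 0.074
M = 78.0200 + 43.8080
M = 121.8280


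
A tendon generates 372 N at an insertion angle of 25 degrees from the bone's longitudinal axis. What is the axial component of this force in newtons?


F_eff = F_tendon * cos(theta)
theta = 25 deg = 0.4363 rad
cos(theta) = 0.9063
F_eff = 372 * 0.9063
F_eff = 337.1465


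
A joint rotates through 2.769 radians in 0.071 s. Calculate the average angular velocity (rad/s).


omega = delta_theta / delta_t
omega = 2.769 / 0.071
omega = 39.0000


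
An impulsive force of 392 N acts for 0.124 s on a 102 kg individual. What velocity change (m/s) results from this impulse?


J = F * dt = 392 * 0.124 = 48.6080 N*s
delta_v = J / m
delta_v = 48.6080 / 102
delta_v = 0.4765


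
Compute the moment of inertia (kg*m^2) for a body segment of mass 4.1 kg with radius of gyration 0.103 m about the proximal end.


I = m * k^2
I = 4.1 * 0.103^2
k^2 = 0.0106
I = 0.0435


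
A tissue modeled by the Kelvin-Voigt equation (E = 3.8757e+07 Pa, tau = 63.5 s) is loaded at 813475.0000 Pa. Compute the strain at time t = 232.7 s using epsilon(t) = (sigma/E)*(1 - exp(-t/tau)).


epsilon(t) = (sigma/E) * (1 - exp(-t/tau))
sigma/E = 813475.0000 / 3.8757e+07 = 0.0210
exp(-t/tau) = exp(-232.7 / 63.5) = 0.0256
epsilon = 0.0210 * (1 - 0.0256)
epsilon = 0.0205


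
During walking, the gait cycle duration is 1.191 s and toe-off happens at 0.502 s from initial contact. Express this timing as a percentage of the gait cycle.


pct = (event_time / cycle_time) * 100
pct = (0.502 / 1.191) * 100
ratio = 0.4215
pct = 42.1495


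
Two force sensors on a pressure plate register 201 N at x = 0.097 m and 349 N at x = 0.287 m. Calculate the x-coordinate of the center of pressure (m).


COP_x = (F1*x1 + F2*x2) / (F1 + F2)
COP_x = (201*0.097 + 349*0.287) / (201 + 349)
Numerator = 119.6600
Denominator = 550
COP_x = 0.2176


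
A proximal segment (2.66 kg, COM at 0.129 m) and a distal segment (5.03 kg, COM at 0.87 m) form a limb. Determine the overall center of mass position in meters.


COM = (m1*x1 + m2*x2) / (m1 + m2)
COM = (2.66*0.129 + 5.03*0.87) / (2.66 + 5.03)
Numerator = 4.7192
Denominator = 7.6900
COM = 0.6137


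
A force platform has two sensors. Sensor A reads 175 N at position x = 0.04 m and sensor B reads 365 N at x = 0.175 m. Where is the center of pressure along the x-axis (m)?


COP_x = (F1*x1 + F2*x2) / (F1 + F2)
COP_x = (175*0.04 + 365*0.175) / (175 + 365)
Numerator = 70.8750
Denominator = 540
COP_x = 0.1313


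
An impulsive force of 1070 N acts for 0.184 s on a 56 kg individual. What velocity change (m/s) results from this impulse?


J = F * dt = 1070 * 0.184 = 196.8800 N*s
delta_v = J / m
delta_v = 196.8800 / 56
delta_v = 3.5157


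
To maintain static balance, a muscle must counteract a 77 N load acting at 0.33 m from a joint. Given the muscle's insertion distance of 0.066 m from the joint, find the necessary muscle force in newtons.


F_muscle = W * d_load / d_muscle
F_muscle = 77 * 0.33 / 0.066
Numerator = 25.4100
F_muscle = 385.0000
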